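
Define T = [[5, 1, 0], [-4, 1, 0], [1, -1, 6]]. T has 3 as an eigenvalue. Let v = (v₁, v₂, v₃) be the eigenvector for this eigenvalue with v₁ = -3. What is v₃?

3

T − 3I = [[2, 1, 0], [-4, -2, 0], [1, -1, 3]].
Solving (T − 3I)v = 0 gives the eigenspace spanned by (-3, 6, 3).
With v₁ = -3, v = (-3, 6, 3), so v₃ = 3.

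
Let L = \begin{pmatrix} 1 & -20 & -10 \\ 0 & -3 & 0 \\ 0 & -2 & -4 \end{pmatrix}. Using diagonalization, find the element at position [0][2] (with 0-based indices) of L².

30

Characteristic polynomial: t^3 + 6t^2 + 5t - 12 = (t - 1)(t + 3)(t + 4), so the eigenvalues are -4, -3, 1.
t=-4: eigenvector (2, 0, 1).
t=-3: eigenvector (0, 1, -2).
t=1: eigenvector (1, 0, 0).
P = [[2, 0, 1], [0, 1, 0], [1, -2, 0]], D = diag(-4, -3, 1), P⁻¹ = [[0, 2, 1], [0, 1, 0], [1, -4, -2]].
L² = P·diag(16, 9, 1)·P⁻¹ = [[1, 60, 30], [0, 9, 0], [0, 14, 16]].
The requested entry is 30.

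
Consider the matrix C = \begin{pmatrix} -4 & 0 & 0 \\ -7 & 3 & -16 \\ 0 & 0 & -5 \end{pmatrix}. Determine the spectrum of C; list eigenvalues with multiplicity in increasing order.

-5, -4, 3

Characteristic polynomial: p(μ) = μ^3 + 6μ^2 - 7μ - 60 = (μ - 3)(μ + 4)(μ + 5).
Roots (with multiplicity): -5, -4, 3.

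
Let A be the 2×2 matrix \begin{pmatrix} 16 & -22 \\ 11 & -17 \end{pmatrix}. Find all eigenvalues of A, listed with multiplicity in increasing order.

Characteristic polynomial: p(λ) = λ^2 + λ - 30 = (λ - 5)(λ + 6).
Roots (with multiplicity): -6, 5.

-6, 5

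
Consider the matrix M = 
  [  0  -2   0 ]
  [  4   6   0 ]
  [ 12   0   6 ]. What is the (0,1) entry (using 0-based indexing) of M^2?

-12

Characteristic polynomial: μ^3 - 12μ^2 + 44μ - 48 = (μ - 6)(μ - 4)(μ - 2), so the eigenvalues are 2, 4, 6.
μ=4: eigenvector (-1, 2, 6).
μ=6: eigenvector (0, 0, 1).
μ=2: eigenvector (-1, 1, 3).
P = [[-1, 0, -1], [2, 0, 1], [6, 1, 3]], D = diag(4, 6, 2), P⁻¹ = [[1, 1, 0], [0, -3, 1], [-2, -1, 0]].
M² = P·diag(16, 36, 4)·P⁻¹ = [[-8, -12, 0], [24, 28, 0], [72, -24, 36]].
The requested entry is -12.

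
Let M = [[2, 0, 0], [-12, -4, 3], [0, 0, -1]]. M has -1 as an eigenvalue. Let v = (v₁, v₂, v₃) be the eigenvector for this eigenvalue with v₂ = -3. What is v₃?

M + 1I = [[3, 0, 0], [-12, -3, 3], [0, 0, 0]].
Solving (M + 1I)v = 0 gives the eigenspace spanned by (0, -3, -3).
With v₂ = -3, v = (0, -3, -3), so v₃ = -3.

-3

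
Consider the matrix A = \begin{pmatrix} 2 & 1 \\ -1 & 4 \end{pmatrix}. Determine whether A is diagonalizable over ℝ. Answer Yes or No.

Characteristic polynomial: p(μ) = μ^2 - 6μ + 9 = (μ - 3)^2.
μ = 3 has algebraic multiplicity 2; rank(A − 3I) = 1, so geometric multiplicity = 1.
Geometric multiplicity < algebraic multiplicity, so A is not diagonalizable.

No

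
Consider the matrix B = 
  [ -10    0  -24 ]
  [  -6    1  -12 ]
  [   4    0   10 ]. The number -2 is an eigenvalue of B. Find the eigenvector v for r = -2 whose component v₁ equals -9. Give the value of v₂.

-6

B + 2I = [[-8, 0, -24], [-6, 3, -12], [4, 0, 12]].
Solving (B + 2I)v = 0 gives the eigenspace spanned by (-9, -6, 3).
With v₁ = -9, v = (-9, -6, 3), so v₂ = -6.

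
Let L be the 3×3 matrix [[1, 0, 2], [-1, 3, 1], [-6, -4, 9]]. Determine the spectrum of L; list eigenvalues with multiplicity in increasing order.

Characteristic polynomial: p(μ) = μ^3 - 13μ^2 + 55μ - 75 = (μ - 5)^2(μ - 3).
Roots (with multiplicity): 3, 5, 5.

3, 5, 5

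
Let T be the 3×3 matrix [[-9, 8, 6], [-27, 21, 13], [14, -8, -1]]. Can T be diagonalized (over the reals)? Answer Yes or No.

No

Characteristic polynomial: p(r) = r^3 - 11r^2 + 35r - 25 = (r - 5)^2(r - 1).
r = 5 has algebraic multiplicity 2; rank(T − 5I) = 2, so geometric multiplicity = 1.
Geometric multiplicity < algebraic multiplicity, so T is not diagonalizable.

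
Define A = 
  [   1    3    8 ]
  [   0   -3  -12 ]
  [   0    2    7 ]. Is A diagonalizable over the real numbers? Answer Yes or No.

Characteristic polynomial: p(λ) = λ^3 - 5λ^2 + 7λ - 3 = (λ - 3)(λ - 1)^2.
λ = 1 has algebraic multiplicity 2; rank(A − 1I) = 2, so geometric multiplicity = 1.
Geometric multiplicity < algebraic multiplicity, so A is not diagonalizable.

No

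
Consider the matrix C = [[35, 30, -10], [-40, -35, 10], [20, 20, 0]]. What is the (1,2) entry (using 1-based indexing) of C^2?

Characteristic polynomial: s^3 - 25s = s(s - 5)(s + 5), so the eigenvalues are -5, 0, 5.
s=-5: eigenvector (-7, 8, -4).
s=5: eigenvector (-1, 1, 0).
s=0: eigenvector (2, -2, 1).
P = [[-7, -1, 2], [8, 1, -2], [-4, 0, 1]], D = diag(-5, 5, 0), P⁻¹ = [[1, 1, 0], [0, 1, 2], [4, 4, 1]].
C² = P·diag(25, 25, 0)·P⁻¹ = [[-175, -200, -50], [200, 225, 50], [-100, -100, 0]].
The requested entry is -200.

-200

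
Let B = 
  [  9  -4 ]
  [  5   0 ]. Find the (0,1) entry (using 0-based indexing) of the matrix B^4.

-1476

Characteristic polynomial: r^2 - 9r + 20 = (r - 5)(r - 4), so the eigenvalues are 4, 5.
r=5: eigenvector (1, 1).
r=4: eigenvector (-4, -5).
P = [[1, -4], [1, -5]], D = diag(5, 4), P⁻¹ = [[5, -4], [1, -1]].
B⁴ = P·diag(625, 256)·P⁻¹ = [[2101, -1476], [1845, -1220]].
The requested entry is -1476.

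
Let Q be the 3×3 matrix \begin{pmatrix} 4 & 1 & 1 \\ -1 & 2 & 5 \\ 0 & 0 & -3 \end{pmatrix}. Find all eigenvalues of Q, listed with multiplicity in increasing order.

Characteristic polynomial: p(λ) = λ^3 - 3λ^2 - 9λ + 27 = (λ - 3)^2(λ + 3).
Roots (with multiplicity): -3, 3, 3.

-3, 3, 3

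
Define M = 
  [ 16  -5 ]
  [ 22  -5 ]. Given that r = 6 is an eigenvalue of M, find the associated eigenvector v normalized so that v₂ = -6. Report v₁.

-3

M − 6I = [[10, -5], [22, -11]].
Solving (M − 6I)v = 0 gives the eigenspace spanned by (-3, -6).
With v₂ = -6, v = (-3, -6), so v₁ = -3.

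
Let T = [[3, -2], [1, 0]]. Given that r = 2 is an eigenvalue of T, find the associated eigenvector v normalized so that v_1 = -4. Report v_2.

-2

T − 2I = [[1, -2], [1, -2]].
Solving (T − 2I)v = 0 gives the eigenspace spanned by (-4, -2).
With v_1 = -4, v = (-4, -2), so v_2 = -2.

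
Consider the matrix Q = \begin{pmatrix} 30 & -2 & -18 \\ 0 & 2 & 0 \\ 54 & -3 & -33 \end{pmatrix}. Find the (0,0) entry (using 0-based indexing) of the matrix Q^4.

-3564

Characteristic polynomial: μ^3 + μ^2 - 24μ + 36 = (μ - 3)(μ - 2)(μ + 6), so the eigenvalues are -6, 2, 3.
μ=-6: eigenvector (1, 0, 2).
μ=3: eigenvector (-2, 0, -3).
μ=2: eigenvector (2, 1, 3).
P = [[1, -2, 2], [0, 0, 1], [2, -3, 3]], D = diag(-6, 3, 2), P⁻¹ = [[-3, 0, 2], [-2, 1, 1], [0, 1, 0]].
Q⁴ = P·diag(1296, 81, 16)·P⁻¹ = [[-3564, -130, 2430], [0, 16, 0], [-7290, -195, 4941]].
The requested entry is -3564.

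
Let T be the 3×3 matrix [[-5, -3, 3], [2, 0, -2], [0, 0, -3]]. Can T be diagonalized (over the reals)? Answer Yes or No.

Characteristic polynomial: p(s) = s^3 + 8s^2 + 21s + 18 = (s + 2)(s + 3)^2.
s = -3 has algebraic multiplicity 2; rank(T + 3I) = 2, so geometric multiplicity = 1.
Geometric multiplicity < algebraic multiplicity, so T is not diagonalizable.

No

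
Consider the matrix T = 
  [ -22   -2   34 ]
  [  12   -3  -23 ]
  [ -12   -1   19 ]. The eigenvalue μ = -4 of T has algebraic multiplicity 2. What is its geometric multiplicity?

1

T + 4I = [[-18, -2, 34], [12, 1, -23], [-12, -1, 23]].
This matrix has rank 2, so its null space has dimension 3 − 2 = 1.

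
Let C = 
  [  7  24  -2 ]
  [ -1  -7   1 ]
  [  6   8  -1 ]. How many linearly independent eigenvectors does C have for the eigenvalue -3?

C + 3I = [[10, 24, -2], [-1, -4, 1], [6, 8, 2]].
This matrix has rank 2, so its null space has dimension 3 − 2 = 1.

1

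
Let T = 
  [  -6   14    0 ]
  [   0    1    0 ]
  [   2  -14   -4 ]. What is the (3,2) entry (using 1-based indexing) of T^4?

Characteristic polynomial: μ^3 + 9μ^2 + 14μ - 24 = (μ - 1)(μ + 4)(μ + 6), so the eigenvalues are -6, -4, 1.
μ=-6: eigenvector (1, 0, -1).
μ=1: eigenvector (2, 1, -2).
μ=-4: eigenvector (0, 0, 1).
P = [[1, 2, 0], [0, 1, 0], [-1, -2, 1]], D = diag(-6, 1, -4), P⁻¹ = [[1, -2, 0], [0, 1, 0], [1, 0, 1]].
T⁴ = P·diag(1296, 1, 256)·P⁻¹ = [[1296, -2590, 0], [0, 1, 0], [-1040, 2590, 256]].
The requested entry is 2590.

2590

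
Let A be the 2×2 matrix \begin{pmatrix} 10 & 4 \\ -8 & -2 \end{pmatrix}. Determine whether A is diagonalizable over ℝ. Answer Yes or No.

Characteristic polynomial: p(t) = t^2 - 8t + 12 = (t - 6)(t - 2).
All 2 eigenvalues are distinct, so A is diagonalizable.

Yes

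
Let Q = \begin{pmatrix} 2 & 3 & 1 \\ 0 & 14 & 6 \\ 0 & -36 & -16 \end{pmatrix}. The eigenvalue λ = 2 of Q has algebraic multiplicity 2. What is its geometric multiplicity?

1

Q − 2I = [[0, 3, 1], [0, 12, 6], [0, -36, -18]].
This matrix has rank 2, so its null space has dimension 3 − 2 = 1.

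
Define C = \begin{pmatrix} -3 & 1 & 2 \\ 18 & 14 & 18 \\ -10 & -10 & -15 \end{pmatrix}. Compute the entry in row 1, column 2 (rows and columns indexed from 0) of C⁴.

738

Characteristic polynomial: λ^3 + 4λ^2 - 25λ - 100 = (λ - 5)(λ + 4)(λ + 5), so the eigenvalues are -5, -4, 5.
λ=-5: eigenvector (-1, 0, 1).
λ=-4: eigenvector (-1, 1, 0).
λ=5: eigenvector (0, -2, 1).
P = [[-1, -1, 0], [0, 1, -2], [1, 0, 1]], D = diag(-5, -4, 5), P⁻¹ = [[1, 1, 2], [-2, -1, -2], [-1, -1, -1]].
C⁴ = P·diag(625, 256, 625)·P⁻¹ = [[-113, -369, -738], [738, 994, 738], [0, 0, 625]].
The requested entry is 738.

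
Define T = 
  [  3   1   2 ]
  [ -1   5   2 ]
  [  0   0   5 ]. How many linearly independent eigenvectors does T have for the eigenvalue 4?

T − 4I = [[-1, 1, 2], [-1, 1, 2], [0, 0, 1]].
This matrix has rank 2, so its null space has dimension 3 − 2 = 1.

1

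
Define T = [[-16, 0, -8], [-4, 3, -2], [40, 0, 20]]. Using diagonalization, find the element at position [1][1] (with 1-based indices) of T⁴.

Characteristic polynomial: λ^3 - 7λ^2 + 12λ = λ(λ - 4)(λ - 3), so the eigenvalues are 0, 3, 4.
λ=0: eigenvector (1, 0, -2).
λ=3: eigenvector (0, 1, 0).
λ=4: eigenvector (-2, -2, 5).
P = [[1, 0, -2], [0, 1, -2], [-2, 0, 5]], D = diag(0, 3, 4), P⁻¹ = [[5, 0, 2], [4, 1, 2], [2, 0, 1]].
T⁴ = P·diag(0, 81, 256)·P⁻¹ = [[-1024, 0, -512], [-700, 81, -350], [2560, 0, 1280]].
The requested entry is -1024.

-1024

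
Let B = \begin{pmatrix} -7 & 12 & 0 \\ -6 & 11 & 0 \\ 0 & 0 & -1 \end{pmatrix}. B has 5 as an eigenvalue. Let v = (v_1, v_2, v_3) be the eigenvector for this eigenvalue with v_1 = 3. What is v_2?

B − 5I = [[-12, 12, 0], [-6, 6, 0], [0, 0, -6]].
Solving (B − 5I)v = 0 gives the eigenspace spanned by (3, 3, 0).
With v_1 = 3, v = (3, 3, 0), so v_2 = 3.

3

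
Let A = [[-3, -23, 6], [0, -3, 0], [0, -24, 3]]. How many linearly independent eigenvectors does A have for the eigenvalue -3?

A + 3I = [[0, -23, 6], [0, 0, 0], [0, -24, 6]].
This matrix has rank 2, so its null space has dimension 3 − 2 = 1.

1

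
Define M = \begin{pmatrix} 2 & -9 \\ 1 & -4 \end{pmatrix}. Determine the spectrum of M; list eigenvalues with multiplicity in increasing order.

-1, -1

Characteristic polynomial: p(r) = r^2 + 2r + 1 = (r + 1)^2.
Roots (with multiplicity): -1, -1.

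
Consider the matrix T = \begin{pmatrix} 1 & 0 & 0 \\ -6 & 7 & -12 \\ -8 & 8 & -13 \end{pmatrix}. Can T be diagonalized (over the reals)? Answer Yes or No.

Characteristic polynomial: p(λ) = λ^3 + 5λ^2 - λ - 5 = (λ - 1)(λ + 1)(λ + 5).
All 3 eigenvalues are distinct, so T is diagonalizable.

Yes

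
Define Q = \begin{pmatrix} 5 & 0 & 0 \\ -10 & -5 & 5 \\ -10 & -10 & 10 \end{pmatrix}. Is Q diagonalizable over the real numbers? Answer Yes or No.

Characteristic polynomial: p(r) = r^3 - 10r^2 + 25r = r(r - 5)^2.
r = 5 has algebraic multiplicity 2; rank(Q − 5I) = 1, so geometric multiplicity = 2.
Every eigenvalue has geometric = algebraic multiplicity, so Q is diagonalizable.

Yes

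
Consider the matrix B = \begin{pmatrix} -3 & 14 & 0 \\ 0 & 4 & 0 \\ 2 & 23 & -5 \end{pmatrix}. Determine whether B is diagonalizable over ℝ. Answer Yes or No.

Yes

Characteristic polynomial: p(s) = s^3 + 4s^2 - 17s - 60 = (s - 4)(s + 3)(s + 5).
All 3 eigenvalues are distinct, so B is diagonalizable.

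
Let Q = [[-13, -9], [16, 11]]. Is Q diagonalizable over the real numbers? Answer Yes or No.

Characteristic polynomial: p(t) = t^2 + 2t + 1 = (t + 1)^2.
t = -1 has algebraic multiplicity 2; rank(Q + 1I) = 1, so geometric multiplicity = 1.
Geometric multiplicity < algebraic multiplicity, so Q is not diagonalizable.

No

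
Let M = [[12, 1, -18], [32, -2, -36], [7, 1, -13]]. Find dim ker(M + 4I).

M + 4I = [[16, 1, -18], [32, 2, -36], [7, 1, -9]].
This matrix has rank 2, so its null space has dimension 3 − 2 = 1.

1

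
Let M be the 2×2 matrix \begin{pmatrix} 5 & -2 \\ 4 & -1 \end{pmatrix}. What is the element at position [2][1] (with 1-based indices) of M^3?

Characteristic polynomial: λ^2 - 4λ + 3 = (λ - 3)(λ - 1), so the eigenvalues are 1, 3.
λ=3: eigenvector (-1, -1).
λ=1: eigenvector (1, 2).
P = [[-1, 1], [-1, 2]], D = diag(3, 1), P⁻¹ = [[-2, 1], [-1, 1]].
M³ = P·diag(27, 1)·P⁻¹ = [[53, -26], [52, -25]].
The requested entry is 52.

52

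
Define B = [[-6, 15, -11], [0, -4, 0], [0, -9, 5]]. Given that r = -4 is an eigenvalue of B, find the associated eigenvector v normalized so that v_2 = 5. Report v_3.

B + 4I = [[-2, 15, -11], [0, 0, 0], [0, -9, 9]].
Solving (B + 4I)v = 0 gives the eigenspace spanned by (10, 5, 5).
With v_2 = 5, v = (10, 5, 5), so v_3 = 5.

5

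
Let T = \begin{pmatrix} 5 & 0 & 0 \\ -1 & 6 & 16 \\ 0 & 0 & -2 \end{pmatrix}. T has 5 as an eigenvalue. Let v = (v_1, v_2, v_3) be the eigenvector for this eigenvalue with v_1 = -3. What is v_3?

T − 5I = [[0, 0, 0], [-1, 1, 16], [0, 0, -7]].
Solving (T − 5I)v = 0 gives the eigenspace spanned by (-3, -3, 0).
With v_1 = -3, v = (-3, -3, 0), so v_3 = 0.

0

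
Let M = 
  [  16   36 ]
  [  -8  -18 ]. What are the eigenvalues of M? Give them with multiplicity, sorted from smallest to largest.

Characteristic polynomial: p(λ) = λ^2 + 2λ = λ(λ + 2).
Roots (with multiplicity): -2, 0.

-2, 0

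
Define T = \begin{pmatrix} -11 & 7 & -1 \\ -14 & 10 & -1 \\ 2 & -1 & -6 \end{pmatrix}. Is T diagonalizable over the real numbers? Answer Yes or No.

No

Characteristic polynomial: p(r) = r^3 + 7r^2 - 5r - 75 = (r - 3)(r + 5)^2.
r = -5 has algebraic multiplicity 2; rank(T + 5I) = 2, so geometric multiplicity = 1.
Geometric multiplicity < algebraic multiplicity, so T is not diagonalizable.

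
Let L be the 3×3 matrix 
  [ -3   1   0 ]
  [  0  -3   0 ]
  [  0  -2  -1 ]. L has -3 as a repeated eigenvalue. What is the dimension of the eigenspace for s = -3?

L + 3I = [[0, 1, 0], [0, 0, 0], [0, -2, 2]].
This matrix has rank 2, so its null space has dimension 3 − 2 = 1.

1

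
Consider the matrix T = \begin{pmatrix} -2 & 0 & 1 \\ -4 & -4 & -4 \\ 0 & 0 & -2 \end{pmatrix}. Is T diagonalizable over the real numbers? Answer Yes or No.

Characteristic polynomial: p(μ) = μ^3 + 8μ^2 + 20μ + 16 = (μ + 2)^2(μ + 4).
μ = -2 has algebraic multiplicity 2; rank(T + 2I) = 2, so geometric multiplicity = 1.
Geometric multiplicity < algebraic multiplicity, so T is not diagonalizable.

No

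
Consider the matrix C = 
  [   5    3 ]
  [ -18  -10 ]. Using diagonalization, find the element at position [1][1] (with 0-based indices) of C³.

-190

Characteristic polynomial: r^2 + 5r + 4 = (r + 1)(r + 4), so the eigenvalues are -4, -1.
r=-1: eigenvector (1, -2).
r=-4: eigenvector (-1, 3).
P = [[1, -1], [-2, 3]], D = diag(-1, -4), P⁻¹ = [[3, 1], [2, 1]].
C³ = P·diag(-1, -64)·P⁻¹ = [[125, 63], [-378, -190]].
The requested entry is -190.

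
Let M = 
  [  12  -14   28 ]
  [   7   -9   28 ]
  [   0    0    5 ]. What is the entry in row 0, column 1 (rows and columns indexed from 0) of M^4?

-1218

Characteristic polynomial: r^3 - 8r^2 + 5r + 50 = (r - 5)^2(r + 2), so the eigenvalues are -2, 5, 5.
r=-2: eigenvector (1, 1, 0).
r=5: eigenvector (-2, -1, 0).
r=5: eigenvector (0, 2, 1).
P = [[1, -2, 0], [1, -1, 2], [0, 0, 1]], D = diag(-2, 5, 5), P⁻¹ = [[-1, 2, -4], [-1, 1, -2], [0, 0, 1]].
M⁴ = P·diag(16, 625, 625)·P⁻¹ = [[1234, -1218, 2436], [609, -593, 2436], [0, 0, 625]].
The requested entry is -1218.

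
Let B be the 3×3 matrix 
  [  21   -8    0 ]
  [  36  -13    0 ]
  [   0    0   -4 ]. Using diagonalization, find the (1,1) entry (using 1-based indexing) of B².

Characteristic polynomial: λ^3 - 4λ^2 - 17λ + 60 = (λ - 5)(λ - 3)(λ + 4), so the eigenvalues are -4, 3, 5.
λ=-4: eigenvector (0, 0, 1).
λ=3: eigenvector (4, 9, 0).
λ=5: eigenvector (1, 2, 0).
P = [[0, 4, 1], [0, 9, 2], [1, 0, 0]], D = diag(-4, 3, 5), P⁻¹ = [[0, 0, 1], [-2, 1, 0], [9, -4, 0]].
B² = P·diag(16, 9, 25)·P⁻¹ = [[153, -64, 0], [288, -119, 0], [0, 0, 16]].
The requested entry is 153.

153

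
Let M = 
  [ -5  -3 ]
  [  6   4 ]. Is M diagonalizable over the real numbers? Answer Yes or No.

Yes

Characteristic polynomial: p(s) = s^2 + s - 2 = (s - 1)(s + 2).
All 2 eigenvalues are distinct, so M is diagonalizable.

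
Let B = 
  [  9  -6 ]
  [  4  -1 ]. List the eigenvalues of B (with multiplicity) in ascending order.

Characteristic polynomial: p(r) = r^2 - 8r + 15 = (r - 5)(r - 3).
Roots (with multiplicity): 3, 5.

3, 5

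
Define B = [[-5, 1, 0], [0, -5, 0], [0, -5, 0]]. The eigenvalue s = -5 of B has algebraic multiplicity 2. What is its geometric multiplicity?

B + 5I = [[0, 1, 0], [0, 0, 0], [0, -5, 5]].
This matrix has rank 2, so its null space has dimension 3 − 2 = 1.

1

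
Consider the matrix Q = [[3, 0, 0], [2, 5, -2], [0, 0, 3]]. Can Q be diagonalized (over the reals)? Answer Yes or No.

Yes

Characteristic polynomial: p(s) = s^3 - 11s^2 + 39s - 45 = (s - 5)(s - 3)^2.
s = 3 has algebraic multiplicity 2; rank(Q − 3I) = 1, so geometric multiplicity = 2.
Every eigenvalue has geometric = algebraic multiplicity, so Q is diagonalizable.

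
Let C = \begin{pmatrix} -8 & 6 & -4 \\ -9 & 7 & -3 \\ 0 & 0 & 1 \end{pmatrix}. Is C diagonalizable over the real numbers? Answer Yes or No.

Characteristic polynomial: p(μ) = μ^3 - 3μ + 2 = (μ - 1)^2(μ + 2).
μ = 1 has algebraic multiplicity 2; rank(C − 1I) = 2, so geometric multiplicity = 1.
Geometric multiplicity < algebraic multiplicity, so C is not diagonalizable.

No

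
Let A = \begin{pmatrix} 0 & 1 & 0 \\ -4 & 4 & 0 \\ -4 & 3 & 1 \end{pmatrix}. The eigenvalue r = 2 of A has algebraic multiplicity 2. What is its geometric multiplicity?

1

A − 2I = [[-2, 1, 0], [-4, 2, 0], [-4, 3, -1]].
This matrix has rank 2, so its null space has dimension 3 − 2 = 1.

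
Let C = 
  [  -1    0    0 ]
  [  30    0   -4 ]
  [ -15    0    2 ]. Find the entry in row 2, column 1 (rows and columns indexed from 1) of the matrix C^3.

Characteristic polynomial: λ^3 - λ^2 - 2λ = λ(λ - 2)(λ + 1), so the eigenvalues are -1, 0, 2.
λ=-1: eigenvector (1, -10, 5).
λ=2: eigenvector (0, -2, 1).
λ=0: eigenvector (0, 1, 0).
P = [[1, 0, 0], [-10, -2, 1], [5, 1, 0]], D = diag(-1, 2, 0), P⁻¹ = [[1, 0, 0], [-5, 0, 1], [0, 1, 2]].
C³ = P·diag(-1, 8, 0)·P⁻¹ = [[-1, 0, 0], [90, 0, -16], [-45, 0, 8]].
The requested entry is 90.

90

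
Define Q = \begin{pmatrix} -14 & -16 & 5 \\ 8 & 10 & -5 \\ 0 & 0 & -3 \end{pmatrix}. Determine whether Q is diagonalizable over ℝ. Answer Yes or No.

Yes

Characteristic polynomial: p(μ) = μ^3 + 7μ^2 - 36 = (μ - 2)(μ + 3)(μ + 6).
All 3 eigenvalues are distinct, so Q is diagonalizable.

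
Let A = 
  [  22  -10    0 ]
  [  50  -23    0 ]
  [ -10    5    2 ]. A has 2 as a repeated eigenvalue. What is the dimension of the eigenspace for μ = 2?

A − 2I = [[20, -10, 0], [50, -25, 0], [-10, 5, 0]].
This matrix has rank 1, so its null space has dimension 3 − 1 = 2.

2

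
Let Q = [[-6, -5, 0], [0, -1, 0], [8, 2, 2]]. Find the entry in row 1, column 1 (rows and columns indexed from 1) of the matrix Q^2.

Characteristic polynomial: λ^3 + 5λ^2 - 8λ - 12 = (λ - 2)(λ + 1)(λ + 6), so the eigenvalues are -6, -1, 2.
λ=-6: eigenvector (1, 0, -1).
λ=-1: eigenvector (-1, 1, 2).
λ=2: eigenvector (0, 0, 1).
P = [[1, -1, 0], [0, 1, 0], [-1, 2, 1]], D = diag(-6, -1, 2), P⁻¹ = [[1, 1, 0], [0, 1, 0], [1, -1, 1]].
Q² = P·diag(36, 1, 4)·P⁻¹ = [[36, 35, 0], [0, 1, 0], [-32, -38, 4]].
The requested entry is 36.

36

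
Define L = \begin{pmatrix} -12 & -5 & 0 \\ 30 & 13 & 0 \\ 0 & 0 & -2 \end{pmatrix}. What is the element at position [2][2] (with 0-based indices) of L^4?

16

Characteristic polynomial: s^3 + s^2 - 8s - 12 = (s - 3)(s + 2)^2, so the eigenvalues are -2, -2, 3.
s=-2: eigenvector (-2, 4, 1).
s=3: eigenvector (-1, 3, 0).
s=-2: eigenvector (1, -2, 0).
P = [[-2, -1, 1], [4, 3, -2], [1, 0, 0]], D = diag(-2, 3, -2), P⁻¹ = [[0, 0, 1], [2, 1, 0], [3, 1, 2]].
L⁴ = P·diag(16, 81, 16)·P⁻¹ = [[-114, -65, 0], [390, 211, 0], [0, 0, 16]].
The requested entry is 16.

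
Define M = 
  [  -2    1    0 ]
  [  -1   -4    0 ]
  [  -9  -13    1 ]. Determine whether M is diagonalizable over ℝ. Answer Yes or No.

No

Characteristic polynomial: p(μ) = μ^3 + 5μ^2 + 3μ - 9 = (μ - 1)(μ + 3)^2.
μ = -3 has algebraic multiplicity 2; rank(M + 3I) = 2, so geometric multiplicity = 1.
Geometric multiplicity < algebraic multiplicity, so M is not diagonalizable.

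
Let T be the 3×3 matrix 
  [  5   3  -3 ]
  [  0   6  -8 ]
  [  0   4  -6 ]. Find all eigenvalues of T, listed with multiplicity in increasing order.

-2, 2, 5

Characteristic polynomial: p(s) = s^3 - 5s^2 - 4s + 20 = (s - 5)(s - 2)(s + 2).
Roots (with multiplicity): -2, 2, 5.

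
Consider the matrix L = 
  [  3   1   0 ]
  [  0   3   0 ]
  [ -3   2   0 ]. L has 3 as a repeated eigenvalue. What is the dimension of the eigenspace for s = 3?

L − 3I = [[0, 1, 0], [0, 0, 0], [-3, 2, -3]].
This matrix has rank 2, so its null space has dimension 3 − 2 = 1.

1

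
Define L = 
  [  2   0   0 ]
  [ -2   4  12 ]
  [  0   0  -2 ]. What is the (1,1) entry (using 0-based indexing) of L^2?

Characteristic polynomial: λ^3 - 4λ^2 - 4λ + 16 = (λ - 4)(λ - 2)(λ + 2), so the eigenvalues are -2, 2, 4.
λ=2: eigenvector (1, 1, 0).
λ=4: eigenvector (0, 1, 0).
λ=-2: eigenvector (0, -2, 1).
P = [[1, 0, 0], [1, 1, -2], [0, 0, 1]], D = diag(2, 4, -2), P⁻¹ = [[1, 0, 0], [-1, 1, 2], [0, 0, 1]].
L² = P·diag(4, 16, 4)·P⁻¹ = [[4, 0, 0], [-12, 16, 24], [0, 0, 4]].
The requested entry is 16.

16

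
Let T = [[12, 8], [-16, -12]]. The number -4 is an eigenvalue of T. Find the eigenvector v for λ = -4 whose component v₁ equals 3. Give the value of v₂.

-6

T + 4I = [[16, 8], [-16, -8]].
Solving (T + 4I)v = 0 gives the eigenspace spanned by (3, -6).
With v₁ = 3, v = (3, -6), so v₂ = -6.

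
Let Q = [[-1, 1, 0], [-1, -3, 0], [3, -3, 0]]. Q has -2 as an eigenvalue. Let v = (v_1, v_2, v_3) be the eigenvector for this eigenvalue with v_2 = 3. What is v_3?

Q + 2I = [[1, 1, 0], [-1, -1, 0], [3, -3, 2]].
Solving (Q + 2I)v = 0 gives the eigenspace spanned by (-3, 3, 9).
With v_2 = 3, v = (-3, 3, 9), so v_3 = 9.

9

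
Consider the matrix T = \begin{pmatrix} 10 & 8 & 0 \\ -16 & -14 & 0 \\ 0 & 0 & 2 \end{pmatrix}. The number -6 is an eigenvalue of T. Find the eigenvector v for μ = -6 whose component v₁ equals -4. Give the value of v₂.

T + 6I = [[16, 8, 0], [-16, -8, 0], [0, 0, 8]].
Solving (T + 6I)v = 0 gives the eigenspace spanned by (-4, 8, 0).
With v₁ = -4, v = (-4, 8, 0), so v₂ = 8.

8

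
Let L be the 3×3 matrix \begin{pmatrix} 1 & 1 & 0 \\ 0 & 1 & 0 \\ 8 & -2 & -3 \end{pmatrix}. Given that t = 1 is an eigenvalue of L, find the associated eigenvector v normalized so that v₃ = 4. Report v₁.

L − 1I = [[0, 1, 0], [0, 0, 0], [8, -2, -4]].
Solving (L − 1I)v = 0 gives the eigenspace spanned by (2, 0, 4).
With v₃ = 4, v = (2, 0, 4), so v₁ = 2.

2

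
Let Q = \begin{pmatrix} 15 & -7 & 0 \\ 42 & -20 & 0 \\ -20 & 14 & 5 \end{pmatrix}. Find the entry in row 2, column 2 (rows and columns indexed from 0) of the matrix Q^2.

Characteristic polynomial: μ^3 - 31μ + 30 = (μ - 5)(μ - 1)(μ + 6), so the eigenvalues are -6, 1, 5.
μ=1: eigenvector (1, 2, -2).
μ=-6: eigenvector (1, 3, -2).
μ=5: eigenvector (0, 0, 1).
P = [[1, 1, 0], [2, 3, 0], [-2, -2, 1]], D = diag(1, -6, 5), P⁻¹ = [[3, -1, 0], [-2, 1, 0], [2, 0, 1]].
Q² = P·diag(1, 36, 25)·P⁻¹ = [[-69, 35, 0], [-210, 106, 0], [188, -70, 25]].
The requested entry is 25.

25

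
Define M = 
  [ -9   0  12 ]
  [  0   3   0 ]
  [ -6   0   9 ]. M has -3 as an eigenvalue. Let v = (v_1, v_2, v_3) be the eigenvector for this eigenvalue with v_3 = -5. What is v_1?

-10

M + 3I = [[-6, 0, 12], [0, 6, 0], [-6, 0, 12]].
Solving (M + 3I)v = 0 gives the eigenspace spanned by (-10, 0, -5).
With v_3 = -5, v = (-10, 0, -5), so v_1 = -10.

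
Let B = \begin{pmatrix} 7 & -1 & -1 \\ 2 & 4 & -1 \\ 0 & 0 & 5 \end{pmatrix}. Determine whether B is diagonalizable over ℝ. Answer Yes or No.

Characteristic polynomial: p(s) = s^3 - 16s^2 + 85s - 150 = (s - 6)(s - 5)^2.
s = 5 has algebraic multiplicity 2; rank(B − 5I) = 1, so geometric multiplicity = 2.
Every eigenvalue has geometric = algebraic multiplicity, so B is diagonalizable.

Yes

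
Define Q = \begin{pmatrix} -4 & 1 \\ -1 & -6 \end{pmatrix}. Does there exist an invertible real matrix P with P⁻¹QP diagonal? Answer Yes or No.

No

Characteristic polynomial: p(μ) = μ^2 + 10μ + 25 = (μ + 5)^2.
μ = -5 has algebraic multiplicity 2; rank(Q + 5I) = 1, so geometric multiplicity = 1.
Geometric multiplicity < algebraic multiplicity, so Q is not diagonalizable.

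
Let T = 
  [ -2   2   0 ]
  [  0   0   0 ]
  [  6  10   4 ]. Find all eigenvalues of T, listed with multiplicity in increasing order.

Characteristic polynomial: p(s) = s^3 - 2s^2 - 8s = s(s - 4)(s + 2).
Roots (with multiplicity): -2, 0, 4.

-2, 0, 4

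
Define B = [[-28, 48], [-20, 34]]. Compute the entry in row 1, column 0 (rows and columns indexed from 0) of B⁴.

-2400

Characteristic polynomial: μ^2 - 6μ + 8 = (μ - 4)(μ - 2), so the eigenvalues are 2, 4.
μ=2: eigenvector (-8, -5).
μ=4: eigenvector (-3, -2).
P = [[-8, -3], [-5, -2]], D = diag(2, 4), P⁻¹ = [[-2, 3], [5, -8]].
B⁴ = P·diag(16, 256)·P⁻¹ = [[-3584, 5760], [-2400, 3856]].
The requested entry is -2400.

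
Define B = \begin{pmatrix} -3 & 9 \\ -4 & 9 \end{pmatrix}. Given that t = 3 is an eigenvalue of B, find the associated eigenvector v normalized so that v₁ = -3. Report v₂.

B − 3I = [[-6, 9], [-4, 6]].
Solving (B − 3I)v = 0 gives the eigenspace spanned by (-3, -2).
With v₁ = -3, v = (-3, -2), so v₂ = -2.

-2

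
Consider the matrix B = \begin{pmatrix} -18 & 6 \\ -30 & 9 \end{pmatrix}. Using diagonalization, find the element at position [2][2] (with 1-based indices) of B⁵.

29889

Characteristic polynomial: r^2 + 9r + 18 = (r + 3)(r + 6), so the eigenvalues are -6, -3.
r=-3: eigenvector (2, 5).
r=-6: eigenvector (1, 2).
P = [[2, 1], [5, 2]], D = diag(-3, -6), P⁻¹ = [[-2, 1], [5, -2]].
B⁵ = P·diag(-243, -7776)·P⁻¹ = [[-37908, 15066], [-75330, 29889]].
The requested entry is 29889.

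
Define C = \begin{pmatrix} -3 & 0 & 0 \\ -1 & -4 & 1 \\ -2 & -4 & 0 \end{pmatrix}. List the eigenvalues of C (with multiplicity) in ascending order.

Characteristic polynomial: p(λ) = λ^3 + 7λ^2 + 16λ + 12 = (λ + 2)^2(λ + 3).
Roots (with multiplicity): -3, -2, -2.

-3, -2, -2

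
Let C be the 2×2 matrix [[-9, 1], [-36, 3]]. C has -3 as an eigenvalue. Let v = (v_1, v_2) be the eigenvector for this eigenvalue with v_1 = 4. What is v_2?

24

C + 3I = [[-6, 1], [-36, 6]].
Solving (C + 3I)v = 0 gives the eigenspace spanned by (4, 24).
With v_1 = 4, v = (4, 24), so v_2 = 24.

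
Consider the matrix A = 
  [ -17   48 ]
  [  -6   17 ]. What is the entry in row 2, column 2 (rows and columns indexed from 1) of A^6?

Characteristic polynomial: s^2 - 1 = (s - 1)(s + 1), so the eigenvalues are -1, 1.
s=1: eigenvector (-8, -3).
s=-1: eigenvector (3, 1).
P = [[-8, 3], [-3, 1]], D = diag(1, -1), P⁻¹ = [[1, -3], [3, -8]].
A⁶ = P·diag(1, 1)·P⁻¹ = [[1, 0], [0, 1]].
The requested entry is 1.

1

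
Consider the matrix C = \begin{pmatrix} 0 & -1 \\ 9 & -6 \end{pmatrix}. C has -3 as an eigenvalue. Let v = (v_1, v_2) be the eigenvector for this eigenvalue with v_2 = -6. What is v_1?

-2

C + 3I = [[3, -1], [9, -3]].
Solving (C + 3I)v = 0 gives the eigenspace spanned by (-2, -6).
With v_2 = -6, v = (-2, -6), so v_1 = -2.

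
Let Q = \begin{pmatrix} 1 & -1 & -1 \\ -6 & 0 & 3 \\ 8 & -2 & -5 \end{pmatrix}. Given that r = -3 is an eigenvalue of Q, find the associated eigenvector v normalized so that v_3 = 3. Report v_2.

Q + 3I = [[4, -1, -1], [-6, 3, 3], [8, -2, -2]].
Solving (Q + 3I)v = 0 gives the eigenspace spanned by (0, -3, 3).
With v_3 = 3, v = (0, -3, 3), so v_2 = -3.

-3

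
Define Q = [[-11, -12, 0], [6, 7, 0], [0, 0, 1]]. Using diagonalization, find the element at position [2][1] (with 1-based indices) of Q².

-24

Characteristic polynomial: r^3 + 3r^2 - 9r + 5 = (r - 1)^2(r + 5), so the eigenvalues are -5, 1, 1.
r=1: eigenvector (1, -1, 0).
r=-5: eigenvector (2, -1, 0).
r=1: eigenvector (0, 0, 1).
P = [[1, 2, 0], [-1, -1, 0], [0, 0, 1]], D = diag(1, -5, 1), P⁻¹ = [[-1, -2, 0], [1, 1, 0], [0, 0, 1]].
Q² = P·diag(1, 25, 1)·P⁻¹ = [[49, 48, 0], [-24, -23, 0], [0, 0, 1]].
The requested entry is -24.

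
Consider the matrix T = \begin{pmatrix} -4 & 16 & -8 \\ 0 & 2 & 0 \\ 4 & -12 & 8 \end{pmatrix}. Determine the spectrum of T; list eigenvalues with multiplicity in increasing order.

0, 2, 4

Characteristic polynomial: p(μ) = μ^3 - 6μ^2 + 8μ = μ(μ - 4)(μ - 2).
Roots (with multiplicity): 0, 2, 4.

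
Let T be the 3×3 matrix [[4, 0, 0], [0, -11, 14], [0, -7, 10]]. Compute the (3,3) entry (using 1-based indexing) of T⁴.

Characteristic polynomial: s^3 - 3s^2 - 16s + 48 = (s - 4)(s - 3)(s + 4), so the eigenvalues are -4, 3, 4.
s=4: eigenvector (1, 0, 0).
s=3: eigenvector (0, 1, 1).
s=-4: eigenvector (0, -2, -1).
P = [[1, 0, 0], [0, 1, -2], [0, 1, -1]], D = diag(4, 3, -4), P⁻¹ = [[1, 0, 0], [0, -1, 2], [0, -1, 1]].
T⁴ = P·diag(256, 81, 256)·P⁻¹ = [[256, 0, 0], [0, 431, -350], [0, 175, -94]].
The requested entry is -94.

-94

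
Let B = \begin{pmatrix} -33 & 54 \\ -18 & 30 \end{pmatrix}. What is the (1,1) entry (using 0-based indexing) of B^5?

24300

Characteristic polynomial: r^2 + 3r - 18 = (r - 3)(r + 6), so the eigenvalues are -6, 3.
r=3: eigenvector (3, 2).
r=-6: eigenvector (-2, -1).
P = [[3, -2], [2, -1]], D = diag(3, -6), P⁻¹ = [[-1, 2], [-2, 3]].
B⁵ = P·diag(243, -7776)·P⁻¹ = [[-31833, 48114], [-16038, 24300]].
The requested entry is 24300.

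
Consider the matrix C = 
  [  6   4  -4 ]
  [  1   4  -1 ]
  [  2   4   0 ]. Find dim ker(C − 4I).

1

C − 4I = [[2, 4, -4], [1, 0, -1], [2, 4, -4]].
This matrix has rank 2, so its null space has dimension 3 − 2 = 1.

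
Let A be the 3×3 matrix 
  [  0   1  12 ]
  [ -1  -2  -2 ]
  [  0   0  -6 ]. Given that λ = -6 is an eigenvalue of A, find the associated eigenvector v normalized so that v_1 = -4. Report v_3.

2

A + 6I = [[6, 1, 12], [-1, 4, -2], [0, 0, 0]].
Solving (A + 6I)v = 0 gives the eigenspace spanned by (-4, 0, 2).
With v_1 = -4, v = (-4, 0, 2), so v_3 = 2.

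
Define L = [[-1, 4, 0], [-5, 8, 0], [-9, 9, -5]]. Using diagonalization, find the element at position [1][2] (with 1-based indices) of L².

28

Characteristic polynomial: μ^3 - 2μ^2 - 23μ + 60 = (μ - 4)(μ - 3)(μ + 5), so the eigenvalues are -5, 3, 4.
μ=4: eigenvector (4, 5, 1).
μ=3: eigenvector (1, 1, 0).
μ=-5: eigenvector (0, 0, 1).
P = [[4, 1, 0], [5, 1, 0], [1, 0, 1]], D = diag(4, 3, -5), P⁻¹ = [[-1, 1, 0], [5, -4, 0], [1, -1, 1]].
L² = P·diag(16, 9, 25)·P⁻¹ = [[-19, 28, 0], [-35, 44, 0], [9, -9, 25]].
The requested entry is 28.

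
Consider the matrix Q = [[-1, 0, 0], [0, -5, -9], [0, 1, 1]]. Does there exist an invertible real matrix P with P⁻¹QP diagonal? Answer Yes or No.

No

Characteristic polynomial: p(r) = r^3 + 5r^2 + 8r + 4 = (r + 1)(r + 2)^2.
r = -2 has algebraic multiplicity 2; rank(Q + 2I) = 2, so geometric multiplicity = 1.
Geometric multiplicity < algebraic multiplicity, so Q is not diagonalizable.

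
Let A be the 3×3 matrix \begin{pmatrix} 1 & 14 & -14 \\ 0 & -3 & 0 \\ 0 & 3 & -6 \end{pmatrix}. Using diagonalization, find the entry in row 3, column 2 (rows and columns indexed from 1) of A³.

Characteristic polynomial: λ^3 + 8λ^2 + 9λ - 18 = (λ - 1)(λ + 3)(λ + 6), so the eigenvalues are -6, -3, 1.
λ=1: eigenvector (1, 0, 0).
λ=-3: eigenvector (0, 1, 1).
λ=-6: eigenvector (2, 0, 1).
P = [[1, 0, 2], [0, 1, 0], [0, 1, 1]], D = diag(1, -3, -6), P⁻¹ = [[1, 2, -2], [0, 1, 0], [0, -1, 1]].
A³ = P·diag(1, -27, -216)·P⁻¹ = [[1, 434, -434], [0, -27, 0], [0, 189, -216]].
The requested entry is 189.

189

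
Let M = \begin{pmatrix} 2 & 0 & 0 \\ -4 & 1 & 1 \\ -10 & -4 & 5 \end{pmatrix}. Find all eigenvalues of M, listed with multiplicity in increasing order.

Characteristic polynomial: p(t) = t^3 - 8t^2 + 21t - 18 = (t - 3)^2(t - 2).
Roots (with multiplicity): 2, 3, 3.

2, 3, 3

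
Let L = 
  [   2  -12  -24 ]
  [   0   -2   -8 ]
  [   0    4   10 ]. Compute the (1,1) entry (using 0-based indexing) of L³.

-200

Characteristic polynomial: μ^3 - 10μ^2 + 28μ - 24 = (μ - 6)(μ - 2)^2, so the eigenvalues are 2, 2, 6.
μ=2: eigenvector (1, 0, 0).
μ=6: eigenvector (-3, -1, 1).
μ=2: eigenvector (-6, -2, 1).
P = [[1, -3, -6], [0, -1, -2], [0, 1, 1]], D = diag(2, 6, 2), P⁻¹ = [[1, -3, 0], [0, 1, 2], [0, -1, -1]].
L³ = P·diag(8, 216, 8)·P⁻¹ = [[8, -624, -1248], [0, -200, -416], [0, 208, 424]].
The requested entry is -200.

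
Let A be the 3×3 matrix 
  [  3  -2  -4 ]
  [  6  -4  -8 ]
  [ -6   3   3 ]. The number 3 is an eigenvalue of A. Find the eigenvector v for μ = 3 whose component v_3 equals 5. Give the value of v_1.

-5

A − 3I = [[0, -2, -4], [6, -7, -8], [-6, 3, 0]].
Solving (A − 3I)v = 0 gives the eigenspace spanned by (-5, -10, 5).
With v_3 = 5, v = (-5, -10, 5), so v_1 = -5.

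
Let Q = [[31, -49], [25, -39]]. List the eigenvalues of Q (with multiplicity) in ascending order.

Characteristic polynomial: p(μ) = μ^2 + 8μ + 16 = (μ + 4)^2.
Roots (with multiplicity): -4, -4.

-4, -4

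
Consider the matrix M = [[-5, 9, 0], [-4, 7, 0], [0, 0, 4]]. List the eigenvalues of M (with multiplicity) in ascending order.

1, 1, 4

Characteristic polynomial: p(μ) = μ^3 - 6μ^2 + 9μ - 4 = (μ - 4)(μ - 1)^2.
Roots (with multiplicity): 1, 1, 4.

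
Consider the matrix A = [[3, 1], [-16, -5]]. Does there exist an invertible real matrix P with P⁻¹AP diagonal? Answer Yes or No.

No

Characteristic polynomial: p(t) = t^2 + 2t + 1 = (t + 1)^2.
t = -1 has algebraic multiplicity 2; rank(A + 1I) = 1, so geometric multiplicity = 1.
Geometric multiplicity < algebraic multiplicity, so A is not diagonalizable.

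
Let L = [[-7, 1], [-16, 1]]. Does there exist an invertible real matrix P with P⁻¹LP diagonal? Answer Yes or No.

No

Characteristic polynomial: p(λ) = λ^2 + 6λ + 9 = (λ + 3)^2.
λ = -3 has algebraic multiplicity 2; rank(L + 3I) = 1, so geometric multiplicity = 1.
Geometric multiplicity < algebraic multiplicity, so L is not diagonalizable.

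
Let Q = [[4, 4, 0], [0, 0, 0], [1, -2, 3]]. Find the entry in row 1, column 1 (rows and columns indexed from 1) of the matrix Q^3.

Characteristic polynomial: s^3 - 7s^2 + 12s = s(s - 4)(s - 3), so the eigenvalues are 0, 3, 4.
s=4: eigenvector (1, 0, 1).
s=0: eigenvector (-1, 1, 1).
s=3: eigenvector (0, 0, 1).
P = [[1, -1, 0], [0, 1, 0], [1, 1, 1]], D = diag(4, 0, 3), P⁻¹ = [[1, 1, 0], [0, 1, 0], [-1, -2, 1]].
Q³ = P·diag(64, 0, 27)·P⁻¹ = [[64, 64, 0], [0, 0, 0], [37, 10, 27]].
The requested entry is 64.

64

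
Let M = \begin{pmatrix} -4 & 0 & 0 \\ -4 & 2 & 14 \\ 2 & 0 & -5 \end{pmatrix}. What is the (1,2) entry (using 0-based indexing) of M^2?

-42

Characteristic polynomial: r^3 + 7r^2 + 2r - 40 = (r - 2)(r + 4)(r + 5), so the eigenvalues are -5, -4, 2.
r=-4: eigenvector (1, -4, 2).
r=2: eigenvector (0, 1, 0).
r=-5: eigenvector (0, -2, 1).
P = [[1, 0, 0], [-4, 1, -2], [2, 0, 1]], D = diag(-4, 2, -5), P⁻¹ = [[1, 0, 0], [0, 1, 2], [-2, 0, 1]].
M² = P·diag(16, 4, 25)·P⁻¹ = [[16, 0, 0], [36, 4, -42], [-18, 0, 25]].
The requested entry is -42.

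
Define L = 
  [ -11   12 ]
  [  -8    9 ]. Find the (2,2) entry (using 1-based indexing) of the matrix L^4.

-159

Characteristic polynomial: t^2 + 2t - 3 = (t - 1)(t + 3), so the eigenvalues are -3, 1.
t=-3: eigenvector (3, 2).
t=1: eigenvector (1, 1).
P = [[3, 1], [2, 1]], D = diag(-3, 1), P⁻¹ = [[1, -1], [-2, 3]].
L⁴ = P·diag(81, 1)·P⁻¹ = [[241, -240], [160, -159]].
The requested entry is -159.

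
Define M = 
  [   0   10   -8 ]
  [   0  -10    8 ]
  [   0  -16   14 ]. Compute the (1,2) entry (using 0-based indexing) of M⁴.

1280

Characteristic polynomial: r^3 - 4r^2 - 12r = r(r - 6)(r + 2), so the eigenvalues are -2, 0, 6.
r=0: eigenvector (1, 0, 0).
r=6: eigenvector (-1, 1, 2).
r=-2: eigenvector (1, -1, -1).
P = [[1, -1, 1], [0, 1, -1], [0, 2, -1]], D = diag(0, 6, -2), P⁻¹ = [[1, 1, 0], [0, -1, 1], [0, -2, 1]].
M⁴ = P·diag(0, 1296, 16)·P⁻¹ = [[0, 1264, -1280], [0, -1264, 1280], [0, -2560, 2576]].
The requested entry is 1280.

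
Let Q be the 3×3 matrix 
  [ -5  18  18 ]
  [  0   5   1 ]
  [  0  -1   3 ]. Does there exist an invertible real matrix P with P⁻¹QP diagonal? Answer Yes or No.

Characteristic polynomial: p(λ) = λ^3 - 3λ^2 - 24λ + 80 = (λ - 4)^2(λ + 5).
λ = 4 has algebraic multiplicity 2; rank(Q − 4I) = 2, so geometric multiplicity = 1.
Geometric multiplicity < algebraic multiplicity, so Q is not diagonalizable.

No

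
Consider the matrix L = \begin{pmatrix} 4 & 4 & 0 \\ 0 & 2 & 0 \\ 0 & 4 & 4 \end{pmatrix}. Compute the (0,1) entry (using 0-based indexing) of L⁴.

480

Characteristic polynomial: t^3 - 10t^2 + 32t - 32 = (t - 4)^2(t - 2), so the eigenvalues are 2, 4, 4.
t=4: eigenvector (1, 0, 0).
t=2: eigenvector (-2, 1, -2).
t=4: eigenvector (0, 0, 1).
P = [[1, -2, 0], [0, 1, 0], [0, -2, 1]], D = diag(4, 2, 4), P⁻¹ = [[1, 2, 0], [0, 1, 0], [0, 2, 1]].
L⁴ = P·diag(256, 16, 256)·P⁻¹ = [[256, 480, 0], [0, 16, 0], [0, 480, 256]].
The requested entry is 480.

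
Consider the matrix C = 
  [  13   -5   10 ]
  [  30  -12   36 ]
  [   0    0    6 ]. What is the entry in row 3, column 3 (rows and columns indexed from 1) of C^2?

36

Characteristic polynomial: s^3 - 7s^2 + 36 = (s - 6)(s - 3)(s + 2), so the eigenvalues are -2, 3, 6.
s=3: eigenvector (1, 2, 0).
s=-2: eigenvector (1, 3, 0).
s=6: eigenvector (0, 2, 1).
P = [[1, 1, 0], [2, 3, 2], [0, 0, 1]], D = diag(3, -2, 6), P⁻¹ = [[3, -1, 2], [-2, 1, -2], [0, 0, 1]].
C² = P·diag(9, 4, 36)·P⁻¹ = [[19, -5, 10], [30, -6, 84], [0, 0, 36]].
The requested entry is 36.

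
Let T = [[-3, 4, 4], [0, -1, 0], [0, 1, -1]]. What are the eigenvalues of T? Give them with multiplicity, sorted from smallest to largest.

Characteristic polynomial: p(r) = r^3 + 5r^2 + 7r + 3 = (r + 1)^2(r + 3).
Roots (with multiplicity): -3, -1, -1.

-3, -1, -1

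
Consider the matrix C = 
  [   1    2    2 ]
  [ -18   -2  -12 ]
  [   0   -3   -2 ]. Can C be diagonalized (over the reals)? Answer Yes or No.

Characteristic polynomial: p(s) = s^3 + 3s^2 - 4 = (s - 1)(s + 2)^2.
s = -2 has algebraic multiplicity 2; rank(C + 2I) = 2, so geometric multiplicity = 1.
Geometric multiplicity < algebraic multiplicity, so C is not diagonalizable.

No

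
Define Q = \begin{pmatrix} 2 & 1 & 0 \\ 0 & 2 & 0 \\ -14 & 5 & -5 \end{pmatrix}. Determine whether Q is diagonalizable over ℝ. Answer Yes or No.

No

Characteristic polynomial: p(r) = r^3 + r^2 - 16r + 20 = (r - 2)^2(r + 5).
r = 2 has algebraic multiplicity 2; rank(Q − 2I) = 2, so geometric multiplicity = 1.
Geometric multiplicity < algebraic multiplicity, so Q is not diagonalizable.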